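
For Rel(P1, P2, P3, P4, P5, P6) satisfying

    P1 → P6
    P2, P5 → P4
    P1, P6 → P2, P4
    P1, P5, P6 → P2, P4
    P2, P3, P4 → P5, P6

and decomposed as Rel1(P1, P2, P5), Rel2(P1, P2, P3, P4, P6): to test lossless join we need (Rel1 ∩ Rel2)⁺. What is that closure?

Rel1 ∩ Rel2 = {P1, P2}.
P1 → P6 applies, adding P6
P1, P6 → P2, P4 applies, adding P4
Closure: {P1, P2, P4, P6}.

P1, P2, P4, P6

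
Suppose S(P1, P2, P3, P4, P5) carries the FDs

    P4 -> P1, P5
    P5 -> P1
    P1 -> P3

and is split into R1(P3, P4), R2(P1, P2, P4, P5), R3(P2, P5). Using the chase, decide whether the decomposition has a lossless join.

Yes

Chase test. Columns are P1, P2, P3, P4, P5; row i has aⱼ where attribute j ∈ Ri, else bᵢⱼ.
Initial tableau (one row per fragment):
  row 1: b11 b12 a3 a4 b15
  row 2: a1 a2 b23 a4 a5
  row 3: b31 a2 b33 b34 a5
Rows 1 and 2 agree on P4; apply P4→P1, P5 and equate their P1, P5 entries.
Rows 1 and 3 agree on P5; apply P5→P1 and equate their P1 entries.
Rows 1 and 2 agree on P1; apply P1→P3 and equate their P3 entries.
Rows 1 and 3 agree on P1; apply P1→P3 and equate their P3 entries.
Row 2 is now all distinguished symbols — the join is lossless.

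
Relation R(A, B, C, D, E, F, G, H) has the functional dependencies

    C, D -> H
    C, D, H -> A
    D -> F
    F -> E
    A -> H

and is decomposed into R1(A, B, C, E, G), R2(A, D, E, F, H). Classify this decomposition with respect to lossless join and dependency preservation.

Lossless test: (A, E)⁺ = {A, E, H}, which is a superkey of neither fragment — lossy.
Dependency preservation: the restricted closure of {C, D} across the fragments never reaches {H}, so C, D → H cannot be enforced without a join — not preserved.

lossy and not dependency-preserving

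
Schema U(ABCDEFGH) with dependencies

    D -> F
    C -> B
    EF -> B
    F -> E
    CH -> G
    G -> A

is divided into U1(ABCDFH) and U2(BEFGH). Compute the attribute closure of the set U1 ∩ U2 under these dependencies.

BEFH

U1 ∩ U2 = {BFH}.
F → E applies, adding E
Closure: {BEFH}.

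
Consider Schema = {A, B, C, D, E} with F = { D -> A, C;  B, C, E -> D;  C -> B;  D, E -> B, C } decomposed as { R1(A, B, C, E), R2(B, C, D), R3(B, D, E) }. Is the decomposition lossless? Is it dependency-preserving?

lossless but not dependency-preserving

Lossless test (chase): Rows 2 and 3 agree on D; apply D→A, C and equate their A, C entries. Rows 1 and 3 agree on B, C, E; apply B, C, E→D and equate their D entries. Rows 1 and 2 agree on D; apply D→A, C and equate their A, C entries. Row 1 is now all distinguished symbols — the join is lossless.
Dependency preservation: the restricted closure of {D} across the fragments never reaches {A, C}, so D → A, C cannot be enforced without a join — not preserved.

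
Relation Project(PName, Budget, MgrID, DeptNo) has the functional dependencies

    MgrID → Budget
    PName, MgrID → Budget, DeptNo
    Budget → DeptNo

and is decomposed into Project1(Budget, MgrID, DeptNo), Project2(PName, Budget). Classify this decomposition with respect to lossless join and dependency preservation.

lossy but dependency-preserving

Lossless test: (Budget)⁺ = {Budget, DeptNo}, which is a superkey of neither fragment — lossy.
Dependency preservation: PName, MgrID → Budget, DeptNo is not contained in any single fragment, but the restricted closure of its left-hand side across the fragments still reaches the right-hand side; the remaining FDs each lie inside some fragment. All dependencies are preserved.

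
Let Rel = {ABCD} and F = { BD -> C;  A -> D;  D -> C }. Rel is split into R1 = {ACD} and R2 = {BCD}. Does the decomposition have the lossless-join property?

No

Common attributes: R1 ∩ R2 = {CD}.
No dependency enlarges {CD}, so (CD)⁺ = {CD}.
The closure contains neither all of R1 = {ACD} nor all of R2 = {BCD}, so the common attributes are not a superkey of either fragment. The join is lossy.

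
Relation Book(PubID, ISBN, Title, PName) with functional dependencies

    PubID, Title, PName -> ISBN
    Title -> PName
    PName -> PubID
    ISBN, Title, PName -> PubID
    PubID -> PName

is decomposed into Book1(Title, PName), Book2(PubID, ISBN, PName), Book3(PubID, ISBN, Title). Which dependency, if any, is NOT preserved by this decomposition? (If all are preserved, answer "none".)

none

PubID, Title, PName → ISBN: restricted closure across fragments reaches ISBN.
Title → PName lies within Book1.
PName → PubID lies within Book2.
ISBN, Title, PName → PubID: restricted closure across fragments reaches PubID.
PubID → PName lies within Book2.
Every dependency is enforceable on the fragments, so the decomposition is dependency-preserving.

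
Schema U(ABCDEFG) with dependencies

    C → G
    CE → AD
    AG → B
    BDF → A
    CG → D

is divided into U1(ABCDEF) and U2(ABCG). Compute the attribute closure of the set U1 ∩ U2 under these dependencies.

ABCDG

U1 ∩ U2 = {ABC}.
C → G applies, adding G
CG → D applies, adding D
Closure: {ABCDG}.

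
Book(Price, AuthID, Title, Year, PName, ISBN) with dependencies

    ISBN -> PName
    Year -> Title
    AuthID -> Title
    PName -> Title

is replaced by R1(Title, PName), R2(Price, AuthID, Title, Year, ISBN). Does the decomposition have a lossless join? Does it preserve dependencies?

lossy and not dependency-preserving

Lossless test: (Title)⁺ = {Title}, which is a superkey of neither fragment — lossy.
Dependency preservation: the restricted closure of {ISBN} across the fragments never reaches {PName}, so ISBN → PName cannot be enforced without a join — not preserved.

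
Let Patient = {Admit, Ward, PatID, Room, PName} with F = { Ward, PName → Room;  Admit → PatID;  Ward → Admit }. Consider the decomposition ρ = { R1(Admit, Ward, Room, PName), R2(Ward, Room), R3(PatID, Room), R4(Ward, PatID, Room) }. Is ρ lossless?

Chase test. Columns are Admit, Ward, PatID, Room, PName; row i has aⱼ where attribute j ∈ Ri, else bᵢⱼ.
Initial tableau (one row per fragment):
  row 1: a1 a2 b13 a4 a5
  row 2: b21 a2 b23 a4 b25
  row 3: b31 b32 a3 a4 b35
  row 4: b41 a2 a3 a4 b45
Rows 1 and 2 agree on Ward; apply Ward→Admit and equate their Admit entries.
Rows 1 and 4 agree on Ward; apply Ward→Admit and equate their Admit entries.
Rows 1 and 2 agree on Admit; apply Admit→PatID and equate their PatID entries.
Rows 1 and 4 agree on Admit; apply Admit→PatID and equate their PatID entries.
Row 1 is now all distinguished symbols — the join is lossless.

Yes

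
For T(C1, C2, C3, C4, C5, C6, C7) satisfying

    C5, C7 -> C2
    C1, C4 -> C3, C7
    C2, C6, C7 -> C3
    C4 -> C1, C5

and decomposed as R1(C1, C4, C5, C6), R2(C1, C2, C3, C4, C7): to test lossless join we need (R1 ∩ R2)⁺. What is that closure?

R1 ∩ R2 = {C1, C4}.
C1, C4 → C3, C7 applies, adding C3, C7
C4 → C1, C5 applies, adding C5
C5, C7 → C2 applies, adding C2
Closure: {C1, C2, C3, C4, C5, C7}.

C1, C2, C3, C4, C5, C7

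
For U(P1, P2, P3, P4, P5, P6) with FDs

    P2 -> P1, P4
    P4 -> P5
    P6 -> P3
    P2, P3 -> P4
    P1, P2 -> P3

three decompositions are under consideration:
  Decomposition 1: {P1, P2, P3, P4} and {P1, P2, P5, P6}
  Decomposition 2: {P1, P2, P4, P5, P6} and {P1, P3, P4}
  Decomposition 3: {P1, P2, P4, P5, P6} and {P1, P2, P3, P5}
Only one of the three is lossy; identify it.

Decomposition 2

Decomposition 1: common = {P1, P2}, closure = {P1, P2, P3, P4, P5} → lossless.
Decomposition 2: common = {P1, P4}, closure = {P1, P4, P5} → lossy.
Decomposition 3: common = {P1, P2, P5}, closure = {P1, P2, P3, P4, P5} → lossless.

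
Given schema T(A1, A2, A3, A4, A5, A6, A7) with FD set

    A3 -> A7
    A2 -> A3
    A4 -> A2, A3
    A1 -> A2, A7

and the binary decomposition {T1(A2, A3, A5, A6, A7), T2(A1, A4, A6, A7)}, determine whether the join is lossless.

No

Common attributes: T1 ∩ T2 = {A6, A7}.
No dependency enlarges {A6, A7}, so (A6, A7)⁺ = {A6, A7}.
The closure contains neither all of T1 = {A2, A3, A5, A6, A7} nor all of T2 = {A1, A4, A6, A7}, so the common attributes are not a superkey of either fragment. The join is lossy.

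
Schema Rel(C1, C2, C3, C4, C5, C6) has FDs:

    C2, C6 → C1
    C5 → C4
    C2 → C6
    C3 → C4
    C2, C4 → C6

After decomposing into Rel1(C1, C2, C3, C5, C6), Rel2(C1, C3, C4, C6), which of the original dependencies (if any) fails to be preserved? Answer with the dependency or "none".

Check C5 → C4: no single fragment contains all of {C4, C5}, and the restricted closure of {C5} across the fragments never reaches {C4}.
C2, C6 → C1 is preserved.
C2 → C6 is preserved.
C3 → C4 is preserved.
C2, C4 → C6 is preserved.

C5 → C4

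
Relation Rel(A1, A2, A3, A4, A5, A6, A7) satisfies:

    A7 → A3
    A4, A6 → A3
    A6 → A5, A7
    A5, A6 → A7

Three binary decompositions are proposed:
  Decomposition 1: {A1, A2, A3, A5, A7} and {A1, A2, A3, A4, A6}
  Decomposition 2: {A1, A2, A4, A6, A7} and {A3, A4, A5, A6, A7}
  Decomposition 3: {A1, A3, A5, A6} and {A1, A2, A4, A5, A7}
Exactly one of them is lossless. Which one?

Decomposition 1: common = {A1, A2, A3}, closure = {A1, A2, A3} → lossy.
Decomposition 2: common = {A4, A6, A7}, closure = {A3, A4, A5, A6, A7} → lossless.
Decomposition 3: common = {A1, A5}, closure = {A1, A5} → lossy.

Decomposition 2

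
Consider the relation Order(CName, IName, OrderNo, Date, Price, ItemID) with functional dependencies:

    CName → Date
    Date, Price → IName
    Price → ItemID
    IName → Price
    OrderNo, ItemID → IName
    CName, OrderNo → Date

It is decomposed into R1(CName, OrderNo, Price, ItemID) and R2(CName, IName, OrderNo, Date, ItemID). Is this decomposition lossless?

Yes

Common attributes: R1 ∩ R2 = {CName, OrderNo, ItemID}.
Closure of {CName, OrderNo, ItemID}: CName → Date applies, adding Date; OrderNo, ItemID → IName applies, adding IName; IName → Price applies, adding Price. So (CName, OrderNo, ItemID)⁺ = {CName, IName, OrderNo, Date, Price, ItemID}.
This closure contains every attribute of R1, so R1 ∩ R2 → R1. The join is lossless.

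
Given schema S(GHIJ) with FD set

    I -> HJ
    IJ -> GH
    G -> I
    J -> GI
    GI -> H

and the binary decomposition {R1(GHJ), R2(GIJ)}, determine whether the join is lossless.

Yes

Common attributes: R1 ∩ R2 = {GJ}.
Closure of {GJ}: G → I applies, adding I; GI → H applies, adding H. So (GJ)⁺ = {GHIJ}.
This closure contains every attribute of R1, so R1 ∩ R2 → R1. The join is lossless.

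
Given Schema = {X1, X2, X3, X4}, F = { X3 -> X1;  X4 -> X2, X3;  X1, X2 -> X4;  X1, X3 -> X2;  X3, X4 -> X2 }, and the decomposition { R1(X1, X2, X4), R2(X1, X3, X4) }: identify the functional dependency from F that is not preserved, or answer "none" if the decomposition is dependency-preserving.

none

X3 → X1 lies within R2.
X4 → X2, X3: restricted closure across fragments reaches X2, X3.
X1, X2 → X4 lies within R1.
X1, X3 → X2: restricted closure across fragments reaches X2.
X3, X4 → X2: restricted closure across fragments reaches X2.
Every dependency is enforceable on the fragments, so the decomposition is dependency-preserving.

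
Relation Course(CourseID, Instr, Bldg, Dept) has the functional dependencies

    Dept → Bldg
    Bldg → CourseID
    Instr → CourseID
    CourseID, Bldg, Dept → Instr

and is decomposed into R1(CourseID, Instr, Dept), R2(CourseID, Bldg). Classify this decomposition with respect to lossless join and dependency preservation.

Lossless test: (CourseID)⁺ = {CourseID}, which is a superkey of neither fragment — lossy.
Dependency preservation: the restricted closure of {Dept} across the fragments never reaches {Bldg}, so Dept → Bldg cannot be enforced without a join — not preserved.

lossy and not dependency-preserving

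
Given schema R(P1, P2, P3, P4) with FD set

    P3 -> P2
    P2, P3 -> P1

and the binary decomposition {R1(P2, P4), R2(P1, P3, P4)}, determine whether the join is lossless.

No

Common attributes: R1 ∩ R2 = {P4}.
No dependency enlarges {P4}, so (P4)⁺ = {P4}.
The closure contains neither all of R1 = {P2, P4} nor all of R2 = {P1, P3, P4}, so the common attributes are not a superkey of either fragment. The join is lossy.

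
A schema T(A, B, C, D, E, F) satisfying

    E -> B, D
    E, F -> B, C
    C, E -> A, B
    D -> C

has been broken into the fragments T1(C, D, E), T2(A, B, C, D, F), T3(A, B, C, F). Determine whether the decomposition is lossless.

No

Chase test. Columns are A, B, C, D, E, F; row i has aⱼ where attribute j ∈ Ti, else bᵢⱼ.
Initial tableau (one row per fragment):
  row 1: b11 b12 a3 a4 a5 b16
  row 2: a1 a2 a3 a4 b25 a6
  row 3: a1 a2 a3 b34 b35 a6
No row becomes fully distinguished — the join is lossy.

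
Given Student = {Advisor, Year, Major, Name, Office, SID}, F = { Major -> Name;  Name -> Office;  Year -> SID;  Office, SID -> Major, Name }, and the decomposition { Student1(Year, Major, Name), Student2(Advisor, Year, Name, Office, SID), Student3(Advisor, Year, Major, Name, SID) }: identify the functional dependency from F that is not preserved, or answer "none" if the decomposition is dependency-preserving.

none

Major → Name lies within Student1.
Name → Office lies within Student2.
Year → SID lies within Student2.
Office, SID → Major, Name: restricted closure across fragments reaches Major, Name.
Every dependency is enforceable on the fragments, so the decomposition is dependency-preserving.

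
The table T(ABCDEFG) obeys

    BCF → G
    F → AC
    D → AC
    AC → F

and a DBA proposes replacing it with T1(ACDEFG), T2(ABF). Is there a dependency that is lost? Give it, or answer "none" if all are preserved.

Check BCF → G: no single fragment contains all of {BCFG}, and the restricted closure of {BCF} across the fragments never reaches {G}.
F → AC is preserved.
D → AC is preserved.
AC → F is preserved.

BCF → G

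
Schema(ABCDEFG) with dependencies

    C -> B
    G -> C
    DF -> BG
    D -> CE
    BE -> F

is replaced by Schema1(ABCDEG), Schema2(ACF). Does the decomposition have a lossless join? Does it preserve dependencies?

Lossless test: (AC)⁺ = {ABC}, which is a superkey of neither fragment — lossy.
Dependency preservation: the restricted closure of {BE} across the fragments never reaches {F}, so BE → F cannot be enforced without a join — not preserved.

lossy and not dependency-preserving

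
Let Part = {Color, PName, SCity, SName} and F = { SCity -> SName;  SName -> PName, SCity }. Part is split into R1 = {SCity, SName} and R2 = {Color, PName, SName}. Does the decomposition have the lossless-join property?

Common attributes: R1 ∩ R2 = {SName}.
Closure of {SName}: SName → PName, SCity applies, adding PName, SCity. So (SName)⁺ = {PName, SCity, SName}.
This closure contains every attribute of R1, so R1 ∩ R2 → R1. The join is lossless.

Yes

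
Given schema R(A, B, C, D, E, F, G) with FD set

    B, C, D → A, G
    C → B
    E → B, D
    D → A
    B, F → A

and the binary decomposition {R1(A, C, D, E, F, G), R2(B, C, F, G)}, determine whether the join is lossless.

Common attributes: R1 ∩ R2 = {C, F, G}.
Closure of {C, F, G}: C → B applies, adding B; B, F → A applies, adding A. So (C, F, G)⁺ = {A, B, C, F, G}.
This closure contains every attribute of R2, so R1 ∩ R2 → R2. The join is lossless.

Yes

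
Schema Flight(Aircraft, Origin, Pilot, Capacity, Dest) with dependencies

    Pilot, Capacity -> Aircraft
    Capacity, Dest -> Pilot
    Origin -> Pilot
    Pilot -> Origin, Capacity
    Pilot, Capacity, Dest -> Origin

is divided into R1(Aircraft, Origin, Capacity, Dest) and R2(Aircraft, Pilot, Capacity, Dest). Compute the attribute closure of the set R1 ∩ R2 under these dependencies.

Aircraft, Origin, Pilot, Capacity, Dest

R1 ∩ R2 = {Aircraft, Capacity, Dest}.
Capacity, Dest → Pilot applies, adding Pilot
Pilot → Origin, Capacity applies, adding Origin
Closure: {Aircraft, Origin, Pilot, Capacity, Dest}.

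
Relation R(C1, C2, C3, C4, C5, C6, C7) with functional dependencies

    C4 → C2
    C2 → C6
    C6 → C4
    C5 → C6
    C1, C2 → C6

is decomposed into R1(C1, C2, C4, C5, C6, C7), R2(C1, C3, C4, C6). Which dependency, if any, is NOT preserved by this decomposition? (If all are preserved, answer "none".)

C4 → C2 lies within R1.
C2 → C6 lies within R1.
C6 → C4 lies within R1.
C5 → C6 lies within R1.
C1, C2 → C6 lies within R1.
Every dependency is enforceable on the fragments, so the decomposition is dependency-preserving.

none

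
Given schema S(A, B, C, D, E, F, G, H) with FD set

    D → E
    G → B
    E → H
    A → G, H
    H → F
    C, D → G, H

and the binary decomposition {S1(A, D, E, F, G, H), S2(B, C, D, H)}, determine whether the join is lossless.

Common attributes: S1 ∩ S2 = {D, H}.
Closure of {D, H}: D → E applies, adding E; H → F applies, adding F. So (D, H)⁺ = {D, E, F, H}.
The closure contains neither all of S1 = {A, D, E, F, G, H} nor all of S2 = {B, C, D, H}, so the common attributes are not a superkey of either fragment. The join is lossy.

No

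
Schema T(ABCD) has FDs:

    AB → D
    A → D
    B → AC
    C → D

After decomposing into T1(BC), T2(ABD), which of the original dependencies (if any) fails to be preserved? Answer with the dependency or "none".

Check C → D: no single fragment contains all of {CD}, and the restricted closure of {C} across the fragments never reaches {D}.
AB → D is preserved.
A → D is preserved.
B → AC is preserved.

C → D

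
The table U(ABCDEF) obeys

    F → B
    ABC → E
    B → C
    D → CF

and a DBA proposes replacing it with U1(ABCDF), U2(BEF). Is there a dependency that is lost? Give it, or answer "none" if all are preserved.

ABC → E

Check ABC → E: no single fragment contains all of {ABCE}, and the restricted closure of {ABC} across the fragments never reaches {E}.
F → B is preserved.
B → C is preserved.
D → CF is preserved.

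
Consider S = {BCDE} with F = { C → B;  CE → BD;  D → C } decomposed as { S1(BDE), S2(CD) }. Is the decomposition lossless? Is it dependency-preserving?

lossless but not dependency-preserving

Lossless test: (D)⁺ = {BCD}, which contains all of one fragment — lossless.
Dependency preservation: the restricted closure of {C} across the fragments never reaches {B}, so C → B cannot be enforced without a join — not preserved.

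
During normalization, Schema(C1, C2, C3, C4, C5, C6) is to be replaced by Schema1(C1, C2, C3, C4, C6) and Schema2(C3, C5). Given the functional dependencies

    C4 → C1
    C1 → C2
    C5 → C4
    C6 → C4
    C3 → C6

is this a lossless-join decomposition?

Common attributes: Schema1 ∩ Schema2 = {C3}.
Closure of {C3}: C3 → C6 applies, adding C6; C6 → C4 applies, adding C4; C4 → C1 applies, adding C1; C1 → C2 applies, adding C2. So (C3)⁺ = {C1, C2, C3, C4, C6}.
This closure contains every attribute of Schema1, so Schema1 ∩ Schema2 → Schema1. The join is lossless.

Yes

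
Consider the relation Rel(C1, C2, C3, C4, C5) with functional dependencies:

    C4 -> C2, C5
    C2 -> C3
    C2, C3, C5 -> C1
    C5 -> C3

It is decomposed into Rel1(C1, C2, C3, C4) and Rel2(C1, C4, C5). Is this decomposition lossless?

Yes

Common attributes: Rel1 ∩ Rel2 = {C1, C4}.
Closure of {C1, C4}: C4 → C2, C5 applies, adding C2, C5; C2 → C3 applies, adding C3. So (C1, C4)⁺ = {C1, C2, C3, C4, C5}.
This closure contains every attribute of Rel1, so Rel1 ∩ Rel2 → Rel1. The join is lossless.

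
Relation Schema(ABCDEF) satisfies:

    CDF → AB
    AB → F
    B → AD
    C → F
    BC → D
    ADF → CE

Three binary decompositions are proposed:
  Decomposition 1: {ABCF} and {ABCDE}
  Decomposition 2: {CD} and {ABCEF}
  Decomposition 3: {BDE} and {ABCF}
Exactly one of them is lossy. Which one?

Decomposition 2

Decomposition 1: common = {ABC}, closure = {ABCDEF} → lossless.
Decomposition 2: common = {C}, closure = {CF} → lossy.
Decomposition 3: common = {B}, closure = {ABCDEF} → lossless.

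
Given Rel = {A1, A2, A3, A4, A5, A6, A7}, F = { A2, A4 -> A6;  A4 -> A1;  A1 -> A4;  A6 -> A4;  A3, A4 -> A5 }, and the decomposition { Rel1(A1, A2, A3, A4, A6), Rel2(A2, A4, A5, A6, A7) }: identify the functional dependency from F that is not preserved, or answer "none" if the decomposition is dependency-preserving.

Check A3, A4 → A5: no single fragment contains all of {A3, A4, A5}, and the restricted closure of {A3, A4} across the fragments never reaches {A5}.
A2, A4 → A6 is preserved.
A4 → A1 is preserved.
A1 → A4 is preserved.
A6 → A4 is preserved.

A3, A4 -> A5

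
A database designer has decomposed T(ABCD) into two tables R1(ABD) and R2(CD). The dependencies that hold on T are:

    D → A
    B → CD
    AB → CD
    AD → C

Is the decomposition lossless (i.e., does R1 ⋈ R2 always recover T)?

Common attributes: R1 ∩ R2 = {D}.
Closure of {D}: D → A applies, adding A; AD → C applies, adding C. So (D)⁺ = {ACD}.
This closure contains every attribute of R2, so R1 ∩ R2 → R2. The join is lossless.

Yes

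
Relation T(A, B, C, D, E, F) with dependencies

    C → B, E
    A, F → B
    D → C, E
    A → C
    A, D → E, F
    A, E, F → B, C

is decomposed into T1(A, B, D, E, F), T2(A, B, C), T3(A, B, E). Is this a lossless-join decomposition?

Chase test. Columns are A, B, C, D, E, F; row i has aⱼ where attribute j ∈ Ti, else bᵢⱼ.
Initial tableau (one row per fragment):
  row 1: a1 a2 b13 a4 a5 a6
  row 2: a1 a2 a3 b24 b25 b26
  row 3: a1 a2 b33 b34 a5 b36
Rows 1 and 2 agree on A; apply A→C and equate their C entries.
Rows 1 and 3 agree on A; apply A→C and equate their C entries.
Rows 1 and 2 agree on C; apply C→B, E and equate their B, E entries.
Row 1 is now all distinguished symbols — the join is lossless.

Yes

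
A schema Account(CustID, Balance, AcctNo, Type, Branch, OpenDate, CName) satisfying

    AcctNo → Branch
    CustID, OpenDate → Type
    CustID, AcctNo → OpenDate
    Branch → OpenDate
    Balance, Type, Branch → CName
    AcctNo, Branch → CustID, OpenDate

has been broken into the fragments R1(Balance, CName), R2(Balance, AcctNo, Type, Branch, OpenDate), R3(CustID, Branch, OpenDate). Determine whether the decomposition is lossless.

Chase test. Columns are CustID, Balance, AcctNo, Type, Branch, OpenDate, CName; row i has aⱼ where attribute j ∈ Ri, else bᵢⱼ.
Initial tableau (one row per fragment):
  row 1: b11 a2 b13 b14 b15 b16 a7
  row 2: b21 a2 a3 a4 a5 a6 b27
  row 3: a1 b32 b33 b34 a5 a6 b37
No row becomes fully distinguished — the join is lossy.

No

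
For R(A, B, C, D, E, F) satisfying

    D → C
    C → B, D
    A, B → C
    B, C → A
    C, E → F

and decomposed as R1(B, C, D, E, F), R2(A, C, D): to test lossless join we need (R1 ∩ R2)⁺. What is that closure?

A, B, C, D

R1 ∩ R2 = {C, D}.
C → B, D applies, adding B
B, C → A applies, adding A
Closure: {A, B, C, D}.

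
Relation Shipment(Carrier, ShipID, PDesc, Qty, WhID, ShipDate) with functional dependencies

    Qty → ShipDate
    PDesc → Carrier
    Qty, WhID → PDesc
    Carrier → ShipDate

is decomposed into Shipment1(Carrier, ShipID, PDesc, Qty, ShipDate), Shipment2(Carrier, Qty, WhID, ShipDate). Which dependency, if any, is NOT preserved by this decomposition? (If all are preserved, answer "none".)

Check Qty, WhID → PDesc: no single fragment contains all of {PDesc, Qty, WhID}, and the restricted closure of {Qty, WhID} across the fragments never reaches {PDesc}.
Qty → ShipDate is preserved.
PDesc → Carrier is preserved.
Carrier → ShipDate is preserved.

Qty, WhID → PDesc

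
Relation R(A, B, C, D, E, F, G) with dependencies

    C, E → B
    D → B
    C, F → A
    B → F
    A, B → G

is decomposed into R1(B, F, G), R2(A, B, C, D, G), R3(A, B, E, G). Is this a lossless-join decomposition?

No

Chase test. Columns are A, B, C, D, E, F, G; row i has aⱼ where attribute j ∈ Ri, else bᵢⱼ.
Initial tableau (one row per fragment):
  row 1: b11 a2 b13 b14 b15 a6 a7
  row 2: a1 a2 a3 a4 b25 b26 a7
  row 3: a1 a2 b33 b34 a5 b36 a7
Rows 1 and 2 agree on B; apply B→F and equate their F entries.
Rows 1 and 3 agree on B; apply B→F and equate their F entries.
No row becomes fully distinguished — the join is lossy.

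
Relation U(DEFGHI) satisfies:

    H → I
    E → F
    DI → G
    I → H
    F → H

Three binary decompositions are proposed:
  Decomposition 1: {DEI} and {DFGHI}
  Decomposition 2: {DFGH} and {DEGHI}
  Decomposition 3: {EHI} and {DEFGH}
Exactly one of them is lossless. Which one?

Decomposition 3

Decomposition 1: common = {DI}, closure = {DGHI} → lossy.
Decomposition 2: common = {DGH}, closure = {DGHI} → lossy.
Decomposition 3: common = {EH}, closure = {EFHI} → lossless.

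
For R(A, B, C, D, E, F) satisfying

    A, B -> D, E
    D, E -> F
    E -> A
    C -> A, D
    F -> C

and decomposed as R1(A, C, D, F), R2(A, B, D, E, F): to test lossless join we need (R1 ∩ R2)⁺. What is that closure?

A, C, D, F

R1 ∩ R2 = {A, D, F}.
F → C applies, adding C
Closure: {A, C, D, F}.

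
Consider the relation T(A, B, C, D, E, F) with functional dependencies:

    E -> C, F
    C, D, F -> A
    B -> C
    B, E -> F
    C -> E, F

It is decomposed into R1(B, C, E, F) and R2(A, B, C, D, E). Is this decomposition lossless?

Common attributes: R1 ∩ R2 = {B, C, E}.
Closure of {B, C, E}: E → C, F applies, adding F. So (B, C, E)⁺ = {B, C, E, F}.
This closure contains every attribute of R1, so R1 ∩ R2 → R1. The join is lossless.

Yes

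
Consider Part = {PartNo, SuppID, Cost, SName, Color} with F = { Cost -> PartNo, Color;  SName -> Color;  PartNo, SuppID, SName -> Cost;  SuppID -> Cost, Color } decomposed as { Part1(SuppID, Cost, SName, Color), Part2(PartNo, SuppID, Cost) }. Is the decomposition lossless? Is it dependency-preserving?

lossless and dependency-preserving

Lossless test: (SuppID, Cost)⁺ = {PartNo, SuppID, Cost, Color}, which contains all of one fragment — lossless.
Dependency preservation: Cost → PartNo, Color; PartNo, SuppID, SName → Cost are not contained in any single fragment, but the restricted closure of each left-hand side across the fragments still reaches the right-hand side; the remaining FDs each lie inside some fragment. All dependencies are preserved.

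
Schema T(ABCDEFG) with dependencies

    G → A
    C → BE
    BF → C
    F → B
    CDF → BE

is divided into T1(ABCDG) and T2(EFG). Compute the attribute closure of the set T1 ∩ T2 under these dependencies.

AG

T1 ∩ T2 = {G}.
G → A applies, adding A
Closure: {AG}.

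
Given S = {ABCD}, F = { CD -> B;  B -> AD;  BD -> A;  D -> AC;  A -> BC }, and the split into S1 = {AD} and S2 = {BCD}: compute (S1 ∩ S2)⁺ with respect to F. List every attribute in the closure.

S1 ∩ S2 = {D}.
D → AC applies, adding AC
A → BC applies, adding B
Closure: {ABCD}.

ABCD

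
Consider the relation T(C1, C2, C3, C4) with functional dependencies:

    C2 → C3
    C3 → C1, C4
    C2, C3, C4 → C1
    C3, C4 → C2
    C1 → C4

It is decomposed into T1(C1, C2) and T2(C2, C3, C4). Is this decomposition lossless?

Yes

Common attributes: T1 ∩ T2 = {C2}.
Closure of {C2}: C2 → C3 applies, adding C3; C3 → C1, C4 applies, adding C1, C4. So (C2)⁺ = {C1, C2, C3, C4}.
This closure contains every attribute of T1, so T1 ∩ T2 → T1. The join is lossless.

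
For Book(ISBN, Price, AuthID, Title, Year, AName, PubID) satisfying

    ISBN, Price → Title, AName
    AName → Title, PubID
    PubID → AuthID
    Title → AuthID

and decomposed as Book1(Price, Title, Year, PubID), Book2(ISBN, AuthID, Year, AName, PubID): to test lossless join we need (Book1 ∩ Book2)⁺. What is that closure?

AuthID, Year, PubID

Book1 ∩ Book2 = {Year, PubID}.
PubID → AuthID applies, adding AuthID
Closure: {AuthID, Year, PubID}.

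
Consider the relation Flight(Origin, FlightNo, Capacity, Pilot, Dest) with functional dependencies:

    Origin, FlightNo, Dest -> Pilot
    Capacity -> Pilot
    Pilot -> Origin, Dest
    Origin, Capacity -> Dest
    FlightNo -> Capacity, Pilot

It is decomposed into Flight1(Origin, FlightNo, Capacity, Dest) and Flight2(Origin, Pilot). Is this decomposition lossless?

Common attributes: Flight1 ∩ Flight2 = {Origin}.
No dependency enlarges {Origin}, so (Origin)⁺ = {Origin}.
The closure contains neither all of Flight1 = {Origin, FlightNo, Capacity, Dest} nor all of Flight2 = {Origin, Pilot}, so the common attributes are not a superkey of either fragment. The join is lossy.

No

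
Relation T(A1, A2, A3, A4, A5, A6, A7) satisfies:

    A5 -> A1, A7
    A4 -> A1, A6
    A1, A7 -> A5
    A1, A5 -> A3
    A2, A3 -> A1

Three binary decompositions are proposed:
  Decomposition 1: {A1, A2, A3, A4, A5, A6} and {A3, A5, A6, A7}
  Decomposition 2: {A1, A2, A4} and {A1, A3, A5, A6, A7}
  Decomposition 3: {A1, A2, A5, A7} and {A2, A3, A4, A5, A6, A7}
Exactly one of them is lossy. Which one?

Decomposition 1: common = {A3, A5, A6}, closure = {A1, A3, A5, A6, A7} → lossless.
Decomposition 2: common = {A1}, closure = {A1} → lossy.
Decomposition 3: common = {A2, A5, A7}, closure = {A1, A2, A3, A5, A7} → lossless.

Decomposition 2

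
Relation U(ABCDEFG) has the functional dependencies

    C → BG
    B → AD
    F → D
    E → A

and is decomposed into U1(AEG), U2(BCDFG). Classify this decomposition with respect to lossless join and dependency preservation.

Lossless test: (G)⁺ = {G}, which is a superkey of neither fragment — lossy.
Dependency preservation: the restricted closure of {B} across the fragments never reaches {AD}, so B → AD cannot be enforced without a join — not preserved.

lossy and not dependency-preserving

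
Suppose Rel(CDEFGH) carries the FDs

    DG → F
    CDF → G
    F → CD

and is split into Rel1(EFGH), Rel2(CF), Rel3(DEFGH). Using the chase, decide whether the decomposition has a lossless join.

Yes

Chase test. Columns are CDEFGH; row i has aⱼ where attribute j ∈ Reli, else bᵢⱼ.
Initial tableau (one row per fragment):
  row 1: b11 b12 a3 a4 a5 a6
  row 2: a1 b22 b23 a4 b25 b26
  row 3: b31 a2 a3 a4 a5 a6
Rows 1 and 2 agree on F; apply F→CD and equate their CD entries.
Rows 1 and 3 agree on F; apply F→CD and equate their CD entries.
Rows 1 and 2 agree on CDF; apply CDF→G and equate their G entries.
Row 1 is now all distinguished symbols — the join is lossless.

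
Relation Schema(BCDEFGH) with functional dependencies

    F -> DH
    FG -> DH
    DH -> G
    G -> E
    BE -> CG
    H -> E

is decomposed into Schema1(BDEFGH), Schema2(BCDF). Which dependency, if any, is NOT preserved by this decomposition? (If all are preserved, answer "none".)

BE -> CG

Check BE → CG: no single fragment contains all of {BCEG}, and the restricted closure of {BE} across the fragments never reaches {CG}.
F → DH is preserved.
FG → DH is preserved.
DH → G is preserved.
G → E is preserved.
H → E is preserved.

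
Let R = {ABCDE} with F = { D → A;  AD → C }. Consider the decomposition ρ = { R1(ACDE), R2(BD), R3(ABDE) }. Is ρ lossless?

Chase test. Columns are ABCDE; row i has aⱼ where attribute j ∈ Ri, else bᵢⱼ.
Initial tableau (one row per fragment):
  row 1: a1 b12 a3 a4 a5
  row 2: b21 a2 b23 a4 b25
  row 3: a1 a2 b33 a4 a5
Rows 1 and 2 agree on D; apply D→A and equate their A entries.
Rows 1 and 2 agree on AD; apply AD→C and equate their C entries.
Rows 1 and 3 agree on AD; apply AD→C and equate their C entries.
Row 3 is now all distinguished symbols — the join is lossless.

Yes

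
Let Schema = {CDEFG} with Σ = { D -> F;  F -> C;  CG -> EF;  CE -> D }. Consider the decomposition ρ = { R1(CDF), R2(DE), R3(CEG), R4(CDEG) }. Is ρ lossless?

Chase test. Columns are CDEFG; row i has aⱼ where attribute j ∈ Ri, else bᵢⱼ.
Initial tableau (one row per fragment):
  row 1: a1 a2 b13 a4 b15
  row 2: b21 a2 a3 b24 b25
  row 3: a1 b32 a3 b34 a5
  row 4: a1 a2 a3 b44 a5
Rows 1 and 2 agree on D; apply D→F and equate their F entries.
Rows 1 and 4 agree on D; apply D→F and equate their F entries.
Rows 1 and 2 agree on F; apply F→C and equate their C entries.
Rows 3 and 4 agree on CG; apply CG→EF and equate their EF entries.
Rows 2 and 3 agree on CE; apply CE→D and equate their D entries.
Row 3 is now all distinguished symbols — the join is lossless.

Yes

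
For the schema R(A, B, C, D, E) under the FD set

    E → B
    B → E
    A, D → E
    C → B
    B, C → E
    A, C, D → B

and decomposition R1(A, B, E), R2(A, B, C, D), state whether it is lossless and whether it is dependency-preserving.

Lossless test: (A, B)⁺ = {A, B, E}, which contains all of one fragment — lossless.
Dependency preservation: A, D → E; B, C → E are not contained in any single fragment, but the restricted closure of each left-hand side across the fragments still reaches the right-hand side; the remaining FDs each lie inside some fragment. All dependencies are preserved.

lossless and dependency-preserving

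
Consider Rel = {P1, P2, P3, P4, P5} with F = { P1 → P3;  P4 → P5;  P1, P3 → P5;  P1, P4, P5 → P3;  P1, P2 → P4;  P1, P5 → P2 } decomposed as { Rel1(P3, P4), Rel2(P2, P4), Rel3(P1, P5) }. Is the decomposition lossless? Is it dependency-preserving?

lossy and not dependency-preserving

Lossless test (chase): Rows 1 and 2 agree on P4; apply P4→P5 and equate their P5 entries. No row becomes fully distinguished — the join is lossy.
Dependency preservation: the restricted closure of {P1} across the fragments never reaches {P3}, so P1 → P3 cannot be enforced without a join — not preserved.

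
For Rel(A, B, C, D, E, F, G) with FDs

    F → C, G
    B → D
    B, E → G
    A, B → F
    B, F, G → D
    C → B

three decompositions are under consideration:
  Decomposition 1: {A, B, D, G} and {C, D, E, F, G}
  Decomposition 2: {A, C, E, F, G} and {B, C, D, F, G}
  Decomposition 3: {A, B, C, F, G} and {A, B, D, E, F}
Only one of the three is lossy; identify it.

Decomposition 1

Decomposition 1: common = {D, G}, closure = {D, G} → lossy.
Decomposition 2: common = {C, F, G}, closure = {B, C, D, F, G} → lossless.
Decomposition 3: common = {A, B, F}, closure = {A, B, C, D, F, G} → lossless.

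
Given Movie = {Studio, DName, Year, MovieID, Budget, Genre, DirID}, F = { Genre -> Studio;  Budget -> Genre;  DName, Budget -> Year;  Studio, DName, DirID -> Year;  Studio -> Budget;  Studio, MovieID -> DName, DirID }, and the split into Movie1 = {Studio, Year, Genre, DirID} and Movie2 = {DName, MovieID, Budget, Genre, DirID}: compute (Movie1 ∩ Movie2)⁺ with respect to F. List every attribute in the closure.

Movie1 ∩ Movie2 = {Genre, DirID}.
Genre → Studio applies, adding Studio
Studio → Budget applies, adding Budget
Closure: {Studio, Budget, Genre, DirID}.

Studio, Budget, Genre, DirID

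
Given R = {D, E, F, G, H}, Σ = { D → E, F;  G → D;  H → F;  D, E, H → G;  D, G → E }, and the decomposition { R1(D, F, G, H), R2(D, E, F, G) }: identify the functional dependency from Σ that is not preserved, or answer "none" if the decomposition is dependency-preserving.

none

D → E, F lies within R2.
G → D lies within R1.
H → F lies within R1.
D, E, H → G: restricted closure across fragments reaches G.
D, G → E lies within R2.
Every dependency is enforceable on the fragments, so the decomposition is dependency-preserving.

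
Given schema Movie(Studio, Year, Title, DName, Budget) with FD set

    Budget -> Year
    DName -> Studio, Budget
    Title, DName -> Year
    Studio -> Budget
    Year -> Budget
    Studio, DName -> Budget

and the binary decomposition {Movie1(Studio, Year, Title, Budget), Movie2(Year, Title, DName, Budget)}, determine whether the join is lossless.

No

Common attributes: Movie1 ∩ Movie2 = {Year, Title, Budget}.
No dependency enlarges {Year, Title, Budget}, so (Year, Title, Budget)⁺ = {Year, Title, Budget}.
The closure contains neither all of Movie1 = {Studio, Year, Title, Budget} nor all of Movie2 = {Year, Title, DName, Budget}, so the common attributes are not a superkey of either fragment. The join is lossy.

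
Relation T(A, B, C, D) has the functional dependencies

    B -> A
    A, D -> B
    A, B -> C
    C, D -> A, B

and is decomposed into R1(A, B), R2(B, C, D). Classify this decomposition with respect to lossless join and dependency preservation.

lossless but not dependency-preserving

Lossless test: (B)⁺ = {A, B, C}, which contains all of one fragment — lossless.
Dependency preservation: the restricted closure of {A, D} across the fragments never reaches {B}, so A, D → B cannot be enforced without a join — not preserved.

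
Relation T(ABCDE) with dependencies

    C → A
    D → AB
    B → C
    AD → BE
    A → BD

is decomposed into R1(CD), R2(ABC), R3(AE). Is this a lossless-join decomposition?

Yes

Chase test. Columns are ABCDE; row i has aⱼ where attribute j ∈ Ri, else bᵢⱼ.
Initial tableau (one row per fragment):
  row 1: b11 b12 a3 a4 b15
  row 2: a1 a2 a3 b24 b25
  row 3: a1 b32 b33 b34 a5
Rows 1 and 2 agree on C; apply C→A and equate their A entries.
Rows 1 and 2 agree on A; apply A→BD and equate their BD entries.
Rows 1 and 3 agree on A; apply A→BD and equate their BD entries.
Rows 1 and 3 agree on B; apply B→C and equate their C entries.
Rows 1 and 2 agree on AD; apply AD→BE and equate their BE entries.
Rows 1 and 3 agree on AD; apply AD→BE and equate their BE entries.
Row 1 is now all distinguished symbols — the join is lossless.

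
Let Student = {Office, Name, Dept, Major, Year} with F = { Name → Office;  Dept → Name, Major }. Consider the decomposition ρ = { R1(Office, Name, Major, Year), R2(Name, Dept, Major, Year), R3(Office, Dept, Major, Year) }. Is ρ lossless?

Yes

Chase test. Columns are Office, Name, Dept, Major, Year; row i has aⱼ where attribute j ∈ Ri, else bᵢⱼ.
Initial tableau (one row per fragment):
  row 1: a1 a2 b13 a4 a5
  row 2: b21 a2 a3 a4 a5
  row 3: a1 b32 a3 a4 a5
Rows 1 and 2 agree on Name; apply Name→Office and equate their Office entries.
Rows 2 and 3 agree on Dept; apply Dept→Name, Major and equate their Name, Major entries.
Row 2 is now all distinguished symbols — the join is lossless.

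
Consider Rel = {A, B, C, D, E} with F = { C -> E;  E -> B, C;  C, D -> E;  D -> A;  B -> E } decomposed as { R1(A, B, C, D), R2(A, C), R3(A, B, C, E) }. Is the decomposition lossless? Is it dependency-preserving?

Lossless test (chase): Rows 1 and 2 agree on C; apply C→E and equate their E entries. Rows 1 and 3 agree on C; apply C→E and equate their E entries. Rows 1 and 2 agree on E; apply E→B, C and equate their B, C entries. Row 1 is now all distinguished symbols — the join is lossless.
Dependency preservation: C, D → E is not contained in any single fragment, but the restricted closure of its left-hand side across the fragments still reaches the right-hand side; the remaining FDs each lie inside some fragment. All dependencies are preserved.

lossless and dependency-preserving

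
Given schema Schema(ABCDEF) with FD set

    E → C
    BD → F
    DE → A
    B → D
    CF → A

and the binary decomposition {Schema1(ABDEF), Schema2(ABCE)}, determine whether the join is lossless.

Yes

Common attributes: Schema1 ∩ Schema2 = {ABE}.
Closure of {ABE}: E → C applies, adding C; B → D applies, adding D; BD → F applies, adding F. So (ABE)⁺ = {ABCDEF}.
This closure contains every attribute of Schema1, so Schema1 ∩ Schema2 → Schema1. The join is lossless.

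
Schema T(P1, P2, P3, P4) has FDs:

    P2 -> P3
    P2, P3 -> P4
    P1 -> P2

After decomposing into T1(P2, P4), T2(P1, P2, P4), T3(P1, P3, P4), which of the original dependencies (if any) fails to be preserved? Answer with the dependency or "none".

Check P2 → P3: no single fragment contains all of {P2, P3}, and the restricted closure of {P2} across the fragments never reaches {P3}.
P2, P3 → P4 is preserved.
P1 → P2 is preserved.

P2 -> P3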